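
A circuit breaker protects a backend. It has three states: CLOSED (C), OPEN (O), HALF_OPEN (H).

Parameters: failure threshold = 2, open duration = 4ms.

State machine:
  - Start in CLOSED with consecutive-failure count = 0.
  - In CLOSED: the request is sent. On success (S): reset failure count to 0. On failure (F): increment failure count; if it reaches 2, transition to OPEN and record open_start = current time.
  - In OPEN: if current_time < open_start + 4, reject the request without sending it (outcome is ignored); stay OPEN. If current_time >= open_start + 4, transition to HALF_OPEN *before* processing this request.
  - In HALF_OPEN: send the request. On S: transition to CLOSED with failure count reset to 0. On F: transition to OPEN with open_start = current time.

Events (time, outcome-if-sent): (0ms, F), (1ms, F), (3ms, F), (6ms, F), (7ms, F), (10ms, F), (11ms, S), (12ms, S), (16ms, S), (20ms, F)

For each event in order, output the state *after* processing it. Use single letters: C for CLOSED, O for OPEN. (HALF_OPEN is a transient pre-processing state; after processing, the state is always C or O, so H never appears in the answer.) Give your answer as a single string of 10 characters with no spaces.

State after each event:
  event#1 t=0ms outcome=F: state=CLOSED
  event#2 t=1ms outcome=F: state=OPEN
  event#3 t=3ms outcome=F: state=OPEN
  event#4 t=6ms outcome=F: state=OPEN
  event#5 t=7ms outcome=F: state=OPEN
  event#6 t=10ms outcome=F: state=OPEN
  event#7 t=11ms outcome=S: state=OPEN
  event#8 t=12ms outcome=S: state=OPEN
  event#9 t=16ms outcome=S: state=CLOSED
  event#10 t=20ms outcome=F: state=CLOSED

Answer: COOOOOOOCC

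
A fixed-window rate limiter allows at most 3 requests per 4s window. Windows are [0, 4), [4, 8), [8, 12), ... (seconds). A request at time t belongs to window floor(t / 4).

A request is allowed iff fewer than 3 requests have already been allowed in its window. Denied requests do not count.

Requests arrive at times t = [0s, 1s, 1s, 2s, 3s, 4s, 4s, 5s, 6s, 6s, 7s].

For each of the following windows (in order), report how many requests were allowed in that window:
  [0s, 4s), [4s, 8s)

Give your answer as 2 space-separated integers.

Processing requests:
  req#1 t=0s (window 0): ALLOW
  req#2 t=1s (window 0): ALLOW
  req#3 t=1s (window 0): ALLOW
  req#4 t=2s (window 0): DENY
  req#5 t=3s (window 0): DENY
  req#6 t=4s (window 1): ALLOW
  req#7 t=4s (window 1): ALLOW
  req#8 t=5s (window 1): ALLOW
  req#9 t=6s (window 1): DENY
  req#10 t=6s (window 1): DENY
  req#11 t=7s (window 1): DENY

Allowed counts by window: 3 3

Answer: 3 3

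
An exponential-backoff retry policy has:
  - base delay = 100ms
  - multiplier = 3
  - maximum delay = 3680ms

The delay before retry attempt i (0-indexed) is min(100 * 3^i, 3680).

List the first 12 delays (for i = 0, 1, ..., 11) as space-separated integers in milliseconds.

Computing each delay:
  i=0: min(100*3^0, 3680) = 100
  i=1: min(100*3^1, 3680) = 300
  i=2: min(100*3^2, 3680) = 900
  i=3: min(100*3^3, 3680) = 2700
  i=4: min(100*3^4, 3680) = 3680
  i=5: min(100*3^5, 3680) = 3680
  i=6: min(100*3^6, 3680) = 3680
  i=7: min(100*3^7, 3680) = 3680
  i=8: min(100*3^8, 3680) = 3680
  i=9: min(100*3^9, 3680) = 3680
  i=10: min(100*3^10, 3680) = 3680
  i=11: min(100*3^11, 3680) = 3680

Answer: 100 300 900 2700 3680 3680 3680 3680 3680 3680 3680 3680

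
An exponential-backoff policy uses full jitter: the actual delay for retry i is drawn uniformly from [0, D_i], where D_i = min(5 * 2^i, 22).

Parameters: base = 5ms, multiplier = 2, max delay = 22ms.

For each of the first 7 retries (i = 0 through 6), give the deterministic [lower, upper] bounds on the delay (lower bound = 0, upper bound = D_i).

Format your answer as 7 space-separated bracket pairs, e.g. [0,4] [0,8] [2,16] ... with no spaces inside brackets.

Answer: [0,5] [0,10] [0,20] [0,22] [0,22] [0,22] [0,22]

Derivation:
Computing bounds per retry:
  i=0: D_i=min(5*2^0,22)=5, bounds=[0,5]
  i=1: D_i=min(5*2^1,22)=10, bounds=[0,10]
  i=2: D_i=min(5*2^2,22)=20, bounds=[0,20]
  i=3: D_i=min(5*2^3,22)=22, bounds=[0,22]
  i=4: D_i=min(5*2^4,22)=22, bounds=[0,22]
  i=5: D_i=min(5*2^5,22)=22, bounds=[0,22]
  i=6: D_i=min(5*2^6,22)=22, bounds=[0,22]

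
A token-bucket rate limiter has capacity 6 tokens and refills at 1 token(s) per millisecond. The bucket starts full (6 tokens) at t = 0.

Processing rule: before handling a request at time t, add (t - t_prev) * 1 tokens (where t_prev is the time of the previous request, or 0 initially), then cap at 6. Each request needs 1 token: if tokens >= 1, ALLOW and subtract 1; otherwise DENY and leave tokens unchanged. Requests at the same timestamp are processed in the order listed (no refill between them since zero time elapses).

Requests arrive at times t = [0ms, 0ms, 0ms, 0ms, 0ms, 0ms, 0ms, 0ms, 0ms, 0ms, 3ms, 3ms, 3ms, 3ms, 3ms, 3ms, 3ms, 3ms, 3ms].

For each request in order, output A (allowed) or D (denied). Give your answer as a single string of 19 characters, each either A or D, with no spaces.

Simulating step by step:
  req#1 t=0ms: ALLOW
  req#2 t=0ms: ALLOW
  req#3 t=0ms: ALLOW
  req#4 t=0ms: ALLOW
  req#5 t=0ms: ALLOW
  req#6 t=0ms: ALLOW
  req#7 t=0ms: DENY
  req#8 t=0ms: DENY
  req#9 t=0ms: DENY
  req#10 t=0ms: DENY
  req#11 t=3ms: ALLOW
  req#12 t=3ms: ALLOW
  req#13 t=3ms: ALLOW
  req#14 t=3ms: DENY
  req#15 t=3ms: DENY
  req#16 t=3ms: DENY
  req#17 t=3ms: DENY
  req#18 t=3ms: DENY
  req#19 t=3ms: DENY

Answer: AAAAAADDDDAAADDDDDD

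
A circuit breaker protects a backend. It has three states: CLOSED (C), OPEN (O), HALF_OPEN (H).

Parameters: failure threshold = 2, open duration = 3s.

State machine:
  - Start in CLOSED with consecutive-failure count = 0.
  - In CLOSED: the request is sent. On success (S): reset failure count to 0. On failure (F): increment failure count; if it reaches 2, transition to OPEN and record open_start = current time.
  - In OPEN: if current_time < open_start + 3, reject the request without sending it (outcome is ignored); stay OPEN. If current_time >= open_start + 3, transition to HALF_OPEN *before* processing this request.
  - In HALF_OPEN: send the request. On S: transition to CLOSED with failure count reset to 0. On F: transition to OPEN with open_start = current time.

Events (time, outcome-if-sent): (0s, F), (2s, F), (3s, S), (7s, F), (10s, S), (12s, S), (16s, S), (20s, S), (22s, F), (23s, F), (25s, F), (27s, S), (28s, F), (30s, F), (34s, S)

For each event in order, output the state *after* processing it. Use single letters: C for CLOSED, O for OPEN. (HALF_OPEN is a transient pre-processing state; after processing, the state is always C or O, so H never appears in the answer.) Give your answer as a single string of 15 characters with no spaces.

Answer: COOOCCCCCOOCCOC

Derivation:
State after each event:
  event#1 t=0s outcome=F: state=CLOSED
  event#2 t=2s outcome=F: state=OPEN
  event#3 t=3s outcome=S: state=OPEN
  event#4 t=7s outcome=F: state=OPEN
  event#5 t=10s outcome=S: state=CLOSED
  event#6 t=12s outcome=S: state=CLOSED
  event#7 t=16s outcome=S: state=CLOSED
  event#8 t=20s outcome=S: state=CLOSED
  event#9 t=22s outcome=F: state=CLOSED
  event#10 t=23s outcome=F: state=OPEN
  event#11 t=25s outcome=F: state=OPEN
  event#12 t=27s outcome=S: state=CLOSED
  event#13 t=28s outcome=F: state=CLOSED
  event#14 t=30s outcome=F: state=OPEN
  event#15 t=34s outcome=S: state=CLOSED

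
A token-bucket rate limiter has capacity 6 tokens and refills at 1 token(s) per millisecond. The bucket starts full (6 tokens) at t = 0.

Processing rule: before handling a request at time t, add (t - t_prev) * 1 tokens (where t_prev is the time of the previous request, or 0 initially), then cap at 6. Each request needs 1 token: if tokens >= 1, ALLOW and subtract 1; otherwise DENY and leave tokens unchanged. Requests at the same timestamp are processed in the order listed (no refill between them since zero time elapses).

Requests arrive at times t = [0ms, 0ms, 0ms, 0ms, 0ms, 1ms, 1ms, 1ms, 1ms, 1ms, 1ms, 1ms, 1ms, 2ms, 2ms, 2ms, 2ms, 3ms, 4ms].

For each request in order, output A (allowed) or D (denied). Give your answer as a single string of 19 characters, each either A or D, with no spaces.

Simulating step by step:
  req#1 t=0ms: ALLOW
  req#2 t=0ms: ALLOW
  req#3 t=0ms: ALLOW
  req#4 t=0ms: ALLOW
  req#5 t=0ms: ALLOW
  req#6 t=1ms: ALLOW
  req#7 t=1ms: ALLOW
  req#8 t=1ms: DENY
  req#9 t=1ms: DENY
  req#10 t=1ms: DENY
  req#11 t=1ms: DENY
  req#12 t=1ms: DENY
  req#13 t=1ms: DENY
  req#14 t=2ms: ALLOW
  req#15 t=2ms: DENY
  req#16 t=2ms: DENY
  req#17 t=2ms: DENY
  req#18 t=3ms: ALLOW
  req#19 t=4ms: ALLOW

Answer: AAAAAAADDDDDDADDDAA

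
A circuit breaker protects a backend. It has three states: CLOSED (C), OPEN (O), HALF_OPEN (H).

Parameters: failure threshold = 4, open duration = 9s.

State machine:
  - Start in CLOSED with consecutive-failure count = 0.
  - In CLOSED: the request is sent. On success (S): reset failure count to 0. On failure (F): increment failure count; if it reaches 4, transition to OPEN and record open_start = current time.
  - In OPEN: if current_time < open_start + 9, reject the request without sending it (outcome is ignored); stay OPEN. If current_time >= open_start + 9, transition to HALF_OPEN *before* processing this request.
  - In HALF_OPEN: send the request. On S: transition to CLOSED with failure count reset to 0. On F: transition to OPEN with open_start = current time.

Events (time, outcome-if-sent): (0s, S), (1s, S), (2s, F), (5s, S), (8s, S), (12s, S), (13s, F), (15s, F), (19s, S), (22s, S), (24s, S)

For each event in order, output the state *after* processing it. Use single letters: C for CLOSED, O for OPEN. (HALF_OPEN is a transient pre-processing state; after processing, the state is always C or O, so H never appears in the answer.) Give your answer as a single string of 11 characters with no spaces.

Answer: CCCCCCCCCCC

Derivation:
State after each event:
  event#1 t=0s outcome=S: state=CLOSED
  event#2 t=1s outcome=S: state=CLOSED
  event#3 t=2s outcome=F: state=CLOSED
  event#4 t=5s outcome=S: state=CLOSED
  event#5 t=8s outcome=S: state=CLOSED
  event#6 t=12s outcome=S: state=CLOSED
  event#7 t=13s outcome=F: state=CLOSED
  event#8 t=15s outcome=F: state=CLOSED
  event#9 t=19s outcome=S: state=CLOSED
  event#10 t=22s outcome=S: state=CLOSED
  event#11 t=24s outcome=S: state=CLOSED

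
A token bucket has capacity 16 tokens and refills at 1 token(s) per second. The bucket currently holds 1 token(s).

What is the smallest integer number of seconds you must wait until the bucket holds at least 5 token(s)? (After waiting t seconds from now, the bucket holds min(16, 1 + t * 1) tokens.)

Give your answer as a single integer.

Answer: 4

Derivation:
Need 1 + t * 1 >= 5, so t >= 4/1.
Smallest integer t = ceil(4/1) = 4.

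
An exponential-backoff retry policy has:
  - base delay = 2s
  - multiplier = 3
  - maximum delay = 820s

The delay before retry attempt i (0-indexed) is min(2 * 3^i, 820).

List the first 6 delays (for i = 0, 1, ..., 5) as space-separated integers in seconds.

Computing each delay:
  i=0: min(2*3^0, 820) = 2
  i=1: min(2*3^1, 820) = 6
  i=2: min(2*3^2, 820) = 18
  i=3: min(2*3^3, 820) = 54
  i=4: min(2*3^4, 820) = 162
  i=5: min(2*3^5, 820) = 486

Answer: 2 6 18 54 162 486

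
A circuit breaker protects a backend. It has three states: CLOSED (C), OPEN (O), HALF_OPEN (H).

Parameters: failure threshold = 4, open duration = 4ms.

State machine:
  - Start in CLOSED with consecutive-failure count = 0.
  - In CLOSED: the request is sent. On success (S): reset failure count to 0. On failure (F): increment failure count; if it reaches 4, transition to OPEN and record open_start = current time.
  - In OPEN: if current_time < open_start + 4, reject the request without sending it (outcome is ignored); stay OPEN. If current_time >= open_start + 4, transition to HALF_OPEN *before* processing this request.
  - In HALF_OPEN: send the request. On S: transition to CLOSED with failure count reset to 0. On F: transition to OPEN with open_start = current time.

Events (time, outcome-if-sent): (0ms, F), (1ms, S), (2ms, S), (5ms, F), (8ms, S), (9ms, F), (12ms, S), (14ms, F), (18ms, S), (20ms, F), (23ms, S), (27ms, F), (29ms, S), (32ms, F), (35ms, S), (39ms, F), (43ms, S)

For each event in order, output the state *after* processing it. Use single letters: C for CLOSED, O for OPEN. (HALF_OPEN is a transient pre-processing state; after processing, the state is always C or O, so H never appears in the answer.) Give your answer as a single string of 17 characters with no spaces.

Answer: CCCCCCCCCCCCCCCCC

Derivation:
State after each event:
  event#1 t=0ms outcome=F: state=CLOSED
  event#2 t=1ms outcome=S: state=CLOSED
  event#3 t=2ms outcome=S: state=CLOSED
  event#4 t=5ms outcome=F: state=CLOSED
  event#5 t=8ms outcome=S: state=CLOSED
  event#6 t=9ms outcome=F: state=CLOSED
  event#7 t=12ms outcome=S: state=CLOSED
  event#8 t=14ms outcome=F: state=CLOSED
  event#9 t=18ms outcome=S: state=CLOSED
  event#10 t=20ms outcome=F: state=CLOSED
  event#11 t=23ms outcome=S: state=CLOSED
  event#12 t=27ms outcome=F: state=CLOSED
  event#13 t=29ms outcome=S: state=CLOSED
  event#14 t=32ms outcome=F: state=CLOSED
  event#15 t=35ms outcome=S: state=CLOSED
  event#16 t=39ms outcome=F: state=CLOSED
  event#17 t=43ms outcome=S: state=CLOSED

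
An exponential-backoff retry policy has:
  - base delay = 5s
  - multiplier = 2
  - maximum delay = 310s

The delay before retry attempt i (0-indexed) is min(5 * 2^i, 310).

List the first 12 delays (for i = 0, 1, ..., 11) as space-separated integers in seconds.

Computing each delay:
  i=0: min(5*2^0, 310) = 5
  i=1: min(5*2^1, 310) = 10
  i=2: min(5*2^2, 310) = 20
  i=3: min(5*2^3, 310) = 40
  i=4: min(5*2^4, 310) = 80
  i=5: min(5*2^5, 310) = 160
  i=6: min(5*2^6, 310) = 310
  i=7: min(5*2^7, 310) = 310
  i=8: min(5*2^8, 310) = 310
  i=9: min(5*2^9, 310) = 310
  i=10: min(5*2^10, 310) = 310
  i=11: min(5*2^11, 310) = 310

Answer: 5 10 20 40 80 160 310 310 310 310 310 310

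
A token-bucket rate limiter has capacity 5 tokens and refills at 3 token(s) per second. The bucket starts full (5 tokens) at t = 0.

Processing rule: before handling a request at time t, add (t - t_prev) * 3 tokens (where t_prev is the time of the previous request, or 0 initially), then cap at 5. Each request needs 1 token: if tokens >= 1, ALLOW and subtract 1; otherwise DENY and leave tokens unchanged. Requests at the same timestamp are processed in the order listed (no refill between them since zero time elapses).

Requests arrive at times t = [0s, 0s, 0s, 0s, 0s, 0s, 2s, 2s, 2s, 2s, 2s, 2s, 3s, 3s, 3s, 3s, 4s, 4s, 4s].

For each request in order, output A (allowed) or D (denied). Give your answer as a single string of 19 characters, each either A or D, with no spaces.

Answer: AAAAADAAAAADAAADAAA

Derivation:
Simulating step by step:
  req#1 t=0s: ALLOW
  req#2 t=0s: ALLOW
  req#3 t=0s: ALLOW
  req#4 t=0s: ALLOW
  req#5 t=0s: ALLOW
  req#6 t=0s: DENY
  req#7 t=2s: ALLOW
  req#8 t=2s: ALLOW
  req#9 t=2s: ALLOW
  req#10 t=2s: ALLOW
  req#11 t=2s: ALLOW
  req#12 t=2s: DENY
  req#13 t=3s: ALLOW
  req#14 t=3s: ALLOW
  req#15 t=3s: ALLOW
  req#16 t=3s: DENY
  req#17 t=4s: ALLOW
  req#18 t=4s: ALLOW
  req#19 t=4s: ALLOW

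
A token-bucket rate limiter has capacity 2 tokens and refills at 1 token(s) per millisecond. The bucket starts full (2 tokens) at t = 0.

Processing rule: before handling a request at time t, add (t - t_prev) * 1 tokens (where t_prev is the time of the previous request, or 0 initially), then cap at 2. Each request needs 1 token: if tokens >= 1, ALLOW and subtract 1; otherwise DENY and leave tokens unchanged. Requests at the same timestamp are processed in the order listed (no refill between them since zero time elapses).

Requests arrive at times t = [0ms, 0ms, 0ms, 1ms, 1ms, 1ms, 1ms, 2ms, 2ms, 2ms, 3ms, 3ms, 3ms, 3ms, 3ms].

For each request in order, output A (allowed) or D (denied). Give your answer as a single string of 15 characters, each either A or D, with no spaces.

Answer: AADADDDADDADDDD

Derivation:
Simulating step by step:
  req#1 t=0ms: ALLOW
  req#2 t=0ms: ALLOW
  req#3 t=0ms: DENY
  req#4 t=1ms: ALLOW
  req#5 t=1ms: DENY
  req#6 t=1ms: DENY
  req#7 t=1ms: DENY
  req#8 t=2ms: ALLOW
  req#9 t=2ms: DENY
  req#10 t=2ms: DENY
  req#11 t=3ms: ALLOW
  req#12 t=3ms: DENY
  req#13 t=3ms: DENY
  req#14 t=3ms: DENY
  req#15 t=3ms: DENY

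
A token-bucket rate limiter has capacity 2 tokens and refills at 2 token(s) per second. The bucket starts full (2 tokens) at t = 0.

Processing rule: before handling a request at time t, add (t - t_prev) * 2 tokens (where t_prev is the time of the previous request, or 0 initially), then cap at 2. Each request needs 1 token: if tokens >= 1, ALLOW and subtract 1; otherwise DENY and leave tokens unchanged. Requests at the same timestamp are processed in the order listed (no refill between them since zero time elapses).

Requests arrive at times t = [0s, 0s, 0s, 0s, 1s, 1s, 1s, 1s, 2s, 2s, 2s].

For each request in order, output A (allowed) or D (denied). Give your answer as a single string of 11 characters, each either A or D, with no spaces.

Simulating step by step:
  req#1 t=0s: ALLOW
  req#2 t=0s: ALLOW
  req#3 t=0s: DENY
  req#4 t=0s: DENY
  req#5 t=1s: ALLOW
  req#6 t=1s: ALLOW
  req#7 t=1s: DENY
  req#8 t=1s: DENY
  req#9 t=2s: ALLOW
  req#10 t=2s: ALLOW
  req#11 t=2s: DENY

Answer: AADDAADDAAD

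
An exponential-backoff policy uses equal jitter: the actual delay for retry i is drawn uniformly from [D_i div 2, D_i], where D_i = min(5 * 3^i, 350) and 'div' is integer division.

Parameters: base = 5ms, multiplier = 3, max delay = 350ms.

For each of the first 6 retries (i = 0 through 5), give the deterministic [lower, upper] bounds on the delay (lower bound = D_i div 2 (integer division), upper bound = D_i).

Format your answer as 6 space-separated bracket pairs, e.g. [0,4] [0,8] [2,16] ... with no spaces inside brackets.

Answer: [2,5] [7,15] [22,45] [67,135] [175,350] [175,350]

Derivation:
Computing bounds per retry:
  i=0: D_i=min(5*3^0,350)=5, bounds=[2,5]
  i=1: D_i=min(5*3^1,350)=15, bounds=[7,15]
  i=2: D_i=min(5*3^2,350)=45, bounds=[22,45]
  i=3: D_i=min(5*3^3,350)=135, bounds=[67,135]
  i=4: D_i=min(5*3^4,350)=350, bounds=[175,350]
  i=5: D_i=min(5*3^5,350)=350, bounds=[175,350]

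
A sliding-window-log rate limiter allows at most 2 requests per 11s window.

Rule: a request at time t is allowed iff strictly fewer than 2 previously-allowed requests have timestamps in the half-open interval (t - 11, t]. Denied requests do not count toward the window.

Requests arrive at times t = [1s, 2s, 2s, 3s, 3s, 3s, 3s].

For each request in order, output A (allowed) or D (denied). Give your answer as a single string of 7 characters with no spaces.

Answer: AADDDDD

Derivation:
Tracking allowed requests in the window:
  req#1 t=1s: ALLOW
  req#2 t=2s: ALLOW
  req#3 t=2s: DENY
  req#4 t=3s: DENY
  req#5 t=3s: DENY
  req#6 t=3s: DENY
  req#7 t=3s: DENY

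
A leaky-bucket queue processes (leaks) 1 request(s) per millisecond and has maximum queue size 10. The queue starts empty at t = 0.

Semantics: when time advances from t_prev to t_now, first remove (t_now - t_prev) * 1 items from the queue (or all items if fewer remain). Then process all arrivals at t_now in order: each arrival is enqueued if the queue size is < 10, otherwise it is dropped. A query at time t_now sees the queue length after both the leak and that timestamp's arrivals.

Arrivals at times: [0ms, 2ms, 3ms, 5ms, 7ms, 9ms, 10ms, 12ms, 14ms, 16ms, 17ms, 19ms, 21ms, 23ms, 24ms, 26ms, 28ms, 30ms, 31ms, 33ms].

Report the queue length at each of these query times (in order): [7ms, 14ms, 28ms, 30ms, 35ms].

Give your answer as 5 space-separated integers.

Queue lengths at query times:
  query t=7ms: backlog = 1
  query t=14ms: backlog = 1
  query t=28ms: backlog = 1
  query t=30ms: backlog = 1
  query t=35ms: backlog = 0

Answer: 1 1 1 1 0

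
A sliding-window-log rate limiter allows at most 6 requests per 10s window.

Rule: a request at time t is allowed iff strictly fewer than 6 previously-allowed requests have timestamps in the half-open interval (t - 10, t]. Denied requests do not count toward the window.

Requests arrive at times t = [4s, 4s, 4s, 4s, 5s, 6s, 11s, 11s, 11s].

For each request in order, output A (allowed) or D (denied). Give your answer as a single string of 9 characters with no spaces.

Answer: AAAAAADDD

Derivation:
Tracking allowed requests in the window:
  req#1 t=4s: ALLOW
  req#2 t=4s: ALLOW
  req#3 t=4s: ALLOW
  req#4 t=4s: ALLOW
  req#5 t=5s: ALLOW
  req#6 t=6s: ALLOW
  req#7 t=11s: DENY
  req#8 t=11s: DENY
  req#9 t=11s: DENY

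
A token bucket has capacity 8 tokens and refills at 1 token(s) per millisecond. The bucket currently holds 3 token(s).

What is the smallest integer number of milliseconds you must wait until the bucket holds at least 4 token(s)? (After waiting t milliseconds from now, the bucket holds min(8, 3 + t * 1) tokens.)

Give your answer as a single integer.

Answer: 1

Derivation:
Need 3 + t * 1 >= 4, so t >= 1/1.
Smallest integer t = ceil(1/1) = 1.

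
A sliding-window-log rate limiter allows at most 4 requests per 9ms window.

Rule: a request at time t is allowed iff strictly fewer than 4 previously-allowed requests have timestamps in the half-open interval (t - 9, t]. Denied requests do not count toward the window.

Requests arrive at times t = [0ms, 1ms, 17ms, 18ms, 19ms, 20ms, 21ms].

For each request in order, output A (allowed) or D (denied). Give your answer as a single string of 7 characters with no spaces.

Tracking allowed requests in the window:
  req#1 t=0ms: ALLOW
  req#2 t=1ms: ALLOW
  req#3 t=17ms: ALLOW
  req#4 t=18ms: ALLOW
  req#5 t=19ms: ALLOW
  req#6 t=20ms: ALLOW
  req#7 t=21ms: DENY

Answer: AAAAAAD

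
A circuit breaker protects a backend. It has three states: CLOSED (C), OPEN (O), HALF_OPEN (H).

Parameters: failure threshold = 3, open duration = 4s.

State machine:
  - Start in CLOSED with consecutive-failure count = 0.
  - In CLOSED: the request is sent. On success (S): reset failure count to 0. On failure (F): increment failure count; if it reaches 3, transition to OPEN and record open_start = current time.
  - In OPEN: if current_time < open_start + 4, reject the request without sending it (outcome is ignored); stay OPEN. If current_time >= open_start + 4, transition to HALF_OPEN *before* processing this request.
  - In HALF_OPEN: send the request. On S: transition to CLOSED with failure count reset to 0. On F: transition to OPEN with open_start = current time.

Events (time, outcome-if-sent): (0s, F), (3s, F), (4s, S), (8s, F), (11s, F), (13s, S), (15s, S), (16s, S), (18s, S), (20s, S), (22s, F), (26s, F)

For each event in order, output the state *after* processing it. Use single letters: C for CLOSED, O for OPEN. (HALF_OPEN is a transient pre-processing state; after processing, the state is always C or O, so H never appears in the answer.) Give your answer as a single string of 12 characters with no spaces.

State after each event:
  event#1 t=0s outcome=F: state=CLOSED
  event#2 t=3s outcome=F: state=CLOSED
  event#3 t=4s outcome=S: state=CLOSED
  event#4 t=8s outcome=F: state=CLOSED
  event#5 t=11s outcome=F: state=CLOSED
  event#6 t=13s outcome=S: state=CLOSED
  event#7 t=15s outcome=S: state=CLOSED
  event#8 t=16s outcome=S: state=CLOSED
  event#9 t=18s outcome=S: state=CLOSED
  event#10 t=20s outcome=S: state=CLOSED
  event#11 t=22s outcome=F: state=CLOSED
  event#12 t=26s outcome=F: state=CLOSED

Answer: CCCCCCCCCCCC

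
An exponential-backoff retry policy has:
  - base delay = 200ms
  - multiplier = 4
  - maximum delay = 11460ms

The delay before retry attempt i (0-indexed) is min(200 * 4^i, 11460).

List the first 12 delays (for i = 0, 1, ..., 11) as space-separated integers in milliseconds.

Computing each delay:
  i=0: min(200*4^0, 11460) = 200
  i=1: min(200*4^1, 11460) = 800
  i=2: min(200*4^2, 11460) = 3200
  i=3: min(200*4^3, 11460) = 11460
  i=4: min(200*4^4, 11460) = 11460
  i=5: min(200*4^5, 11460) = 11460
  i=6: min(200*4^6, 11460) = 11460
  i=7: min(200*4^7, 11460) = 11460
  i=8: min(200*4^8, 11460) = 11460
  i=9: min(200*4^9, 11460) = 11460
  i=10: min(200*4^10, 11460) = 11460
  i=11: min(200*4^11, 11460) = 11460

Answer: 200 800 3200 11460 11460 11460 11460 11460 11460 11460 11460 11460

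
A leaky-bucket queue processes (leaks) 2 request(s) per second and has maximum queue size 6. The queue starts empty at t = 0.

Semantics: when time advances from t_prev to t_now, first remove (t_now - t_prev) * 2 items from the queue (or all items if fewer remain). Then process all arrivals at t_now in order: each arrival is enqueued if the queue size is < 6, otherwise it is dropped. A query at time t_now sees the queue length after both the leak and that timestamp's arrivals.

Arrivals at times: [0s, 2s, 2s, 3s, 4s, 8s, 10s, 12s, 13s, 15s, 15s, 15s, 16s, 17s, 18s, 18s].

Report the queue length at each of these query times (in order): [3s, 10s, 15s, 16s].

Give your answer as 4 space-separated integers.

Queue lengths at query times:
  query t=3s: backlog = 1
  query t=10s: backlog = 1
  query t=15s: backlog = 3
  query t=16s: backlog = 2

Answer: 1 1 3 2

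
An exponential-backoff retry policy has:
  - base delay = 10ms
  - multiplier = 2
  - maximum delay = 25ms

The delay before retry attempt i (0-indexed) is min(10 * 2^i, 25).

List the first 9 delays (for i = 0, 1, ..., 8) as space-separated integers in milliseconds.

Computing each delay:
  i=0: min(10*2^0, 25) = 10
  i=1: min(10*2^1, 25) = 20
  i=2: min(10*2^2, 25) = 25
  i=3: min(10*2^3, 25) = 25
  i=4: min(10*2^4, 25) = 25
  i=5: min(10*2^5, 25) = 25
  i=6: min(10*2^6, 25) = 25
  i=7: min(10*2^7, 25) = 25
  i=8: min(10*2^8, 25) = 25

Answer: 10 20 25 25 25 25 25 25 25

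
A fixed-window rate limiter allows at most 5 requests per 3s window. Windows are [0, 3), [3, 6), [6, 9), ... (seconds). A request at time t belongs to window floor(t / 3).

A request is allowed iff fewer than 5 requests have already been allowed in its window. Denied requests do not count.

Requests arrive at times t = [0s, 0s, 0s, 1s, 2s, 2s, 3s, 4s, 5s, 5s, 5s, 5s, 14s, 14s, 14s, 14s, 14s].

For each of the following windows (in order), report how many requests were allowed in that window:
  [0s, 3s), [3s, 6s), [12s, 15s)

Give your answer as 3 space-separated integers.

Answer: 5 5 5

Derivation:
Processing requests:
  req#1 t=0s (window 0): ALLOW
  req#2 t=0s (window 0): ALLOW
  req#3 t=0s (window 0): ALLOW
  req#4 t=1s (window 0): ALLOW
  req#5 t=2s (window 0): ALLOW
  req#6 t=2s (window 0): DENY
  req#7 t=3s (window 1): ALLOW
  req#8 t=4s (window 1): ALLOW
  req#9 t=5s (window 1): ALLOW
  req#10 t=5s (window 1): ALLOW
  req#11 t=5s (window 1): ALLOW
  req#12 t=5s (window 1): DENY
  req#13 t=14s (window 4): ALLOW
  req#14 t=14s (window 4): ALLOW
  req#15 t=14s (window 4): ALLOW
  req#16 t=14s (window 4): ALLOW
  req#17 t=14s (window 4): ALLOW

Allowed counts by window: 5 5 5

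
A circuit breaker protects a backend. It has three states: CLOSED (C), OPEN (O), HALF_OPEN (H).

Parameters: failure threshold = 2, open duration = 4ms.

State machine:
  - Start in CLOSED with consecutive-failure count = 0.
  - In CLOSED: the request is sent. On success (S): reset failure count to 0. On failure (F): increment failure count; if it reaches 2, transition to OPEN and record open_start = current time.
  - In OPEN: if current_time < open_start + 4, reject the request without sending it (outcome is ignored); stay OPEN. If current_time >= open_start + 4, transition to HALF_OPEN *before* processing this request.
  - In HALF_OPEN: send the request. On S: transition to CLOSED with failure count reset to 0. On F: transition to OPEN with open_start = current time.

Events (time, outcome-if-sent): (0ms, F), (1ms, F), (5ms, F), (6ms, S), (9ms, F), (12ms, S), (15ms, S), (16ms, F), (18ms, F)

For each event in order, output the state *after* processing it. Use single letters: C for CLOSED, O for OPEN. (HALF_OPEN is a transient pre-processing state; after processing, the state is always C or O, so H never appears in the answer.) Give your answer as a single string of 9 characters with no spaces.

Answer: COOOOOCCO

Derivation:
State after each event:
  event#1 t=0ms outcome=F: state=CLOSED
  event#2 t=1ms outcome=F: state=OPEN
  event#3 t=5ms outcome=F: state=OPEN
  event#4 t=6ms outcome=S: state=OPEN
  event#5 t=9ms outcome=F: state=OPEN
  event#6 t=12ms outcome=S: state=OPEN
  event#7 t=15ms outcome=S: state=CLOSED
  event#8 t=16ms outcome=F: state=CLOSED
  event#9 t=18ms outcome=F: state=OPEN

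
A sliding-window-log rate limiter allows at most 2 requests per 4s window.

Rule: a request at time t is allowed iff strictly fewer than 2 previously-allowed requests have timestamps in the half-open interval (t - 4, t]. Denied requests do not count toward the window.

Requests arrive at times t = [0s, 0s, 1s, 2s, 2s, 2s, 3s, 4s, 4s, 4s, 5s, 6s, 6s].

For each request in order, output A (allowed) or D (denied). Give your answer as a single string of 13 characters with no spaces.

Answer: AADDDDDAADDDD

Derivation:
Tracking allowed requests in the window:
  req#1 t=0s: ALLOW
  req#2 t=0s: ALLOW
  req#3 t=1s: DENY
  req#4 t=2s: DENY
  req#5 t=2s: DENY
  req#6 t=2s: DENY
  req#7 t=3s: DENY
  req#8 t=4s: ALLOW
  req#9 t=4s: ALLOW
  req#10 t=4s: DENY
  req#11 t=5s: DENY
  req#12 t=6s: DENY
  req#13 t=6s: DENY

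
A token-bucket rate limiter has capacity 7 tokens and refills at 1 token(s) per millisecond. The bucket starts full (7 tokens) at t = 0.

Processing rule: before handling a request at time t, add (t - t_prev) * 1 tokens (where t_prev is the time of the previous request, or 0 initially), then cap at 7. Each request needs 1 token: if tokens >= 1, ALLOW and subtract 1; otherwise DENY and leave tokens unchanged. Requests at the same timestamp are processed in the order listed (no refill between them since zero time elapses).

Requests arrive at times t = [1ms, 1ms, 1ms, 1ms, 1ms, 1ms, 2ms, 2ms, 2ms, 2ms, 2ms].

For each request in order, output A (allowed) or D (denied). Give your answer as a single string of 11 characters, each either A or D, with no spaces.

Simulating step by step:
  req#1 t=1ms: ALLOW
  req#2 t=1ms: ALLOW
  req#3 t=1ms: ALLOW
  req#4 t=1ms: ALLOW
  req#5 t=1ms: ALLOW
  req#6 t=1ms: ALLOW
  req#7 t=2ms: ALLOW
  req#8 t=2ms: ALLOW
  req#9 t=2ms: DENY
  req#10 t=2ms: DENY
  req#11 t=2ms: DENY

Answer: AAAAAAAADDD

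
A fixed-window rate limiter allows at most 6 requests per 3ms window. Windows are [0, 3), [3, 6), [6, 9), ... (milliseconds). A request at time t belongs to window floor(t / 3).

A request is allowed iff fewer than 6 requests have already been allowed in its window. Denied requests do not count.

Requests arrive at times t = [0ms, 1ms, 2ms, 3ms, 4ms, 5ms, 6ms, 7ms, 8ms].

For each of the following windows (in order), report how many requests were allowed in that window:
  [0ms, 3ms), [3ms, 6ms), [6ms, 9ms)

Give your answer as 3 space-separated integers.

Answer: 3 3 3

Derivation:
Processing requests:
  req#1 t=0ms (window 0): ALLOW
  req#2 t=1ms (window 0): ALLOW
  req#3 t=2ms (window 0): ALLOW
  req#4 t=3ms (window 1): ALLOW
  req#5 t=4ms (window 1): ALLOW
  req#6 t=5ms (window 1): ALLOW
  req#7 t=6ms (window 2): ALLOW
  req#8 t=7ms (window 2): ALLOW
  req#9 t=8ms (window 2): ALLOW

Allowed counts by window: 3 3 3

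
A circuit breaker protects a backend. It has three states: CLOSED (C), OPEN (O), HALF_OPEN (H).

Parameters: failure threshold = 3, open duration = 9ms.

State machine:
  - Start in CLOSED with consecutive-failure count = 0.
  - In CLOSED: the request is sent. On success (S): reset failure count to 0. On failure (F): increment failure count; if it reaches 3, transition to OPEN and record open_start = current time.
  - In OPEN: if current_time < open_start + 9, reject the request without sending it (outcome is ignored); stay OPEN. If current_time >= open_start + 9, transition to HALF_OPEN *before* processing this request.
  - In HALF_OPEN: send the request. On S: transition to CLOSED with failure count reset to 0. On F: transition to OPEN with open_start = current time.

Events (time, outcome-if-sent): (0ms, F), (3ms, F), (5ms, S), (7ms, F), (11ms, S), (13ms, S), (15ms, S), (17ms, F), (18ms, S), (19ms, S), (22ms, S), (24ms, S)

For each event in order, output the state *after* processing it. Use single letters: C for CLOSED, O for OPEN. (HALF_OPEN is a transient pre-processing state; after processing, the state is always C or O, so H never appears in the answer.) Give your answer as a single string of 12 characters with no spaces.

State after each event:
  event#1 t=0ms outcome=F: state=CLOSED
  event#2 t=3ms outcome=F: state=CLOSED
  event#3 t=5ms outcome=S: state=CLOSED
  event#4 t=7ms outcome=F: state=CLOSED
  event#5 t=11ms outcome=S: state=CLOSED
  event#6 t=13ms outcome=S: state=CLOSED
  event#7 t=15ms outcome=S: state=CLOSED
  event#8 t=17ms outcome=F: state=CLOSED
  event#9 t=18ms outcome=S: state=CLOSED
  event#10 t=19ms outcome=S: state=CLOSED
  event#11 t=22ms outcome=S: state=CLOSED
  event#12 t=24ms outcome=S: state=CLOSED

Answer: CCCCCCCCCCCC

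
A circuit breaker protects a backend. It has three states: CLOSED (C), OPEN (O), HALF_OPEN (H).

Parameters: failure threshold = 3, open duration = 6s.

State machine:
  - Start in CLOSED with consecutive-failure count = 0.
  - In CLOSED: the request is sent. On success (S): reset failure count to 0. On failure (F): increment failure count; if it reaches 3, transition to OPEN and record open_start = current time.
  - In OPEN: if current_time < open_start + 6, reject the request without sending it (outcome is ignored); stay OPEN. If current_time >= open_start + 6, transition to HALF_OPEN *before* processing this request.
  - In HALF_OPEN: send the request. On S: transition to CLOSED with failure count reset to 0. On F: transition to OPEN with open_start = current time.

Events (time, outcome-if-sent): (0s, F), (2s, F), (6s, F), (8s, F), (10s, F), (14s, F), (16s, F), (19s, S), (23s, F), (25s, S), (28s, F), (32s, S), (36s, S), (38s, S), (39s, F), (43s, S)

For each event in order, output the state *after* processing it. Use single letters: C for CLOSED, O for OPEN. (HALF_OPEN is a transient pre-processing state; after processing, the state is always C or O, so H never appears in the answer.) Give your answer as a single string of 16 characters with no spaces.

State after each event:
  event#1 t=0s outcome=F: state=CLOSED
  event#2 t=2s outcome=F: state=CLOSED
  event#3 t=6s outcome=F: state=OPEN
  event#4 t=8s outcome=F: state=OPEN
  event#5 t=10s outcome=F: state=OPEN
  event#6 t=14s outcome=F: state=OPEN
  event#7 t=16s outcome=F: state=OPEN
  event#8 t=19s outcome=S: state=OPEN
  event#9 t=23s outcome=F: state=OPEN
  event#10 t=25s outcome=S: state=OPEN
  event#11 t=28s outcome=F: state=OPEN
  event#12 t=32s outcome=S: state=CLOSED
  event#13 t=36s outcome=S: state=CLOSED
  event#14 t=38s outcome=S: state=CLOSED
  event#15 t=39s outcome=F: state=CLOSED
  event#16 t=43s outcome=S: state=CLOSED

Answer: CCOOOOOOOOOCCCCC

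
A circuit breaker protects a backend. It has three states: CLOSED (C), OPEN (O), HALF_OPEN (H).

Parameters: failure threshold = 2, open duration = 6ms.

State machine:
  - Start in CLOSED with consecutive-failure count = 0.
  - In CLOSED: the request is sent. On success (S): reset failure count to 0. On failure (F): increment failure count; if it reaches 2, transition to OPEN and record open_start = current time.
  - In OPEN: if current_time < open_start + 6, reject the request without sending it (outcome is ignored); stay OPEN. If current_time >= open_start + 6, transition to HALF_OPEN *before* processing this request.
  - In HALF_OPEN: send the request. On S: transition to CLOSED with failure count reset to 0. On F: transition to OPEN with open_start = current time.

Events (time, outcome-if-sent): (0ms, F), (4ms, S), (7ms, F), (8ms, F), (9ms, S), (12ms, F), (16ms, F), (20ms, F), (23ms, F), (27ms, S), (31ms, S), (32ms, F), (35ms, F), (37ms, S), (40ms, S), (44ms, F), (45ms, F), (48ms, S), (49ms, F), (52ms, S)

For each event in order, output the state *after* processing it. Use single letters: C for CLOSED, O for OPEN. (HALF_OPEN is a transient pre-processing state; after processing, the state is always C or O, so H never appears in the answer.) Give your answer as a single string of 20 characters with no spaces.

Answer: CCCOOOOOOOCCOOOOOOOC

Derivation:
State after each event:
  event#1 t=0ms outcome=F: state=CLOSED
  event#2 t=4ms outcome=S: state=CLOSED
  event#3 t=7ms outcome=F: state=CLOSED
  event#4 t=8ms outcome=F: state=OPEN
  event#5 t=9ms outcome=S: state=OPEN
  event#6 t=12ms outcome=F: state=OPEN
  event#7 t=16ms outcome=F: state=OPEN
  event#8 t=20ms outcome=F: state=OPEN
  event#9 t=23ms outcome=F: state=OPEN
  event#10 t=27ms outcome=S: state=OPEN
  event#11 t=31ms outcome=S: state=CLOSED
  event#12 t=32ms outcome=F: state=CLOSED
  event#13 t=35ms outcome=F: state=OPEN
  event#14 t=37ms outcome=S: state=OPEN
  event#15 t=40ms outcome=S: state=OPEN
  event#16 t=44ms outcome=F: state=OPEN
  event#17 t=45ms outcome=F: state=OPEN
  event#18 t=48ms outcome=S: state=OPEN
  event#19 t=49ms outcome=F: state=OPEN
  event#20 t=52ms outcome=S: state=CLOSED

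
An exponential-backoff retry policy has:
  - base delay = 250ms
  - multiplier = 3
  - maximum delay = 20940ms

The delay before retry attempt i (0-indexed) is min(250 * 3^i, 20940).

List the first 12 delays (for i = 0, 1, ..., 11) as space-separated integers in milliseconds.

Answer: 250 750 2250 6750 20250 20940 20940 20940 20940 20940 20940 20940

Derivation:
Computing each delay:
  i=0: min(250*3^0, 20940) = 250
  i=1: min(250*3^1, 20940) = 750
  i=2: min(250*3^2, 20940) = 2250
  i=3: min(250*3^3, 20940) = 6750
  i=4: min(250*3^4, 20940) = 20250
  i=5: min(250*3^5, 20940) = 20940
  i=6: min(250*3^6, 20940) = 20940
  i=7: min(250*3^7, 20940) = 20940
  i=8: min(250*3^8, 20940) = 20940
  i=9: min(250*3^9, 20940) = 20940
  i=10: min(250*3^10, 20940) = 20940
  i=11: min(250*3^11, 20940) = 20940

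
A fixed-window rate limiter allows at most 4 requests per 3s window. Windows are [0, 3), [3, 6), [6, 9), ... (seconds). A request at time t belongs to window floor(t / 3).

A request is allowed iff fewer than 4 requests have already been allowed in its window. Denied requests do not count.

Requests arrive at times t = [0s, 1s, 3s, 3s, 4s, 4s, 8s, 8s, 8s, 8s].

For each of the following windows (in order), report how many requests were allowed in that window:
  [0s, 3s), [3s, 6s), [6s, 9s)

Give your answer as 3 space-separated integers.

Answer: 2 4 4

Derivation:
Processing requests:
  req#1 t=0s (window 0): ALLOW
  req#2 t=1s (window 0): ALLOW
  req#3 t=3s (window 1): ALLOW
  req#4 t=3s (window 1): ALLOW
  req#5 t=4s (window 1): ALLOW
  req#6 t=4s (window 1): ALLOW
  req#7 t=8s (window 2): ALLOW
  req#8 t=8s (window 2): ALLOW
  req#9 t=8s (window 2): ALLOW
  req#10 t=8s (window 2): ALLOW

Allowed counts by window: 2 4 4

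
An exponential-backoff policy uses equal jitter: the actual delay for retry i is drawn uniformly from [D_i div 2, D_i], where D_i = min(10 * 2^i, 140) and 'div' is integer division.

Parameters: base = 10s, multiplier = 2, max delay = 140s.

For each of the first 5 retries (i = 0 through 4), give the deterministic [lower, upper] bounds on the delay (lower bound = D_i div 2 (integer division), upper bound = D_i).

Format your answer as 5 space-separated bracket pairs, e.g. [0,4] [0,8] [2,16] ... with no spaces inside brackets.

Answer: [5,10] [10,20] [20,40] [40,80] [70,140]

Derivation:
Computing bounds per retry:
  i=0: D_i=min(10*2^0,140)=10, bounds=[5,10]
  i=1: D_i=min(10*2^1,140)=20, bounds=[10,20]
  i=2: D_i=min(10*2^2,140)=40, bounds=[20,40]
  i=3: D_i=min(10*2^3,140)=80, bounds=[40,80]
  i=4: D_i=min(10*2^4,140)=140, bounds=[70,140]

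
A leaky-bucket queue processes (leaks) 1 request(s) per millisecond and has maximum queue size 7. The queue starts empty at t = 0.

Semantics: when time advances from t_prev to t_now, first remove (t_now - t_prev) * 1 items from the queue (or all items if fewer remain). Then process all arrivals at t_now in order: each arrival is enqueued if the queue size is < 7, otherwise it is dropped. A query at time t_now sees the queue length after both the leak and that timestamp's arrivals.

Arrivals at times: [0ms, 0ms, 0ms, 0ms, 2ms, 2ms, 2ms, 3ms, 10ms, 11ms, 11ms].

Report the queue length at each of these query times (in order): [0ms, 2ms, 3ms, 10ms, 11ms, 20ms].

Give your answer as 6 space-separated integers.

Queue lengths at query times:
  query t=0ms: backlog = 4
  query t=2ms: backlog = 5
  query t=3ms: backlog = 5
  query t=10ms: backlog = 1
  query t=11ms: backlog = 2
  query t=20ms: backlog = 0

Answer: 4 5 5 1 2 0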